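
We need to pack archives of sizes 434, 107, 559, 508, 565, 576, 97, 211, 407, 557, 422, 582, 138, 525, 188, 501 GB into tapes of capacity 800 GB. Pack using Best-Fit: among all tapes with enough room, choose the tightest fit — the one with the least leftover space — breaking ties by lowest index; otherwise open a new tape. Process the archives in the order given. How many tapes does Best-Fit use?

11

tape 1: place 434 GB, 366 GB left
tape 1: place 107 GB, 259 GB left
tape 2: place 559 GB, 241 GB left
tape 3: place 508 GB, 292 GB left
tape 4: place 565 GB, 235 GB left
tape 5: place 576 GB, 224 GB left
tape 5: place 97 GB, 127 GB left
tape 4: place 211 GB, 24 GB left
tape 6: place 407 GB, 393 GB left
tape 7: place 557 GB, 243 GB left
tape 8: place 422 GB, 378 GB left
tape 9: place 582 GB, 218 GB left
tape 9: place 138 GB, 80 GB left
tape 10: place 525 GB, 275 GB left
tape 2: place 188 GB, 53 GB left
tape 11: place 501 GB, 299 GB left
Final tapes: [434,107] [559,188] [508] [565,211] [576,97] [407] [557] [422] [582,138] [525] [501].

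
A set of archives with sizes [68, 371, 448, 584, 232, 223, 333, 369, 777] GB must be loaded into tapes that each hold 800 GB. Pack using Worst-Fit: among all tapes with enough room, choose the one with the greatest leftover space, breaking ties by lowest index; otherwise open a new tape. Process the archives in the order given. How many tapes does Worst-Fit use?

tape 1: place 68 GB, 732 GB left
tape 1: place 371 GB, 361 GB left
tape 2: place 448 GB, 352 GB left
tape 3: place 584 GB, 216 GB left
tape 1: place 232 GB, 129 GB left
tape 2: place 223 GB, 129 GB left
tape 4: place 333 GB, 467 GB left
tape 4: place 369 GB, 98 GB left
tape 5: place 777 GB, 23 GB left
Final tapes: [68,371,232] [448,223] [584] [333,369] [777].

5 tapes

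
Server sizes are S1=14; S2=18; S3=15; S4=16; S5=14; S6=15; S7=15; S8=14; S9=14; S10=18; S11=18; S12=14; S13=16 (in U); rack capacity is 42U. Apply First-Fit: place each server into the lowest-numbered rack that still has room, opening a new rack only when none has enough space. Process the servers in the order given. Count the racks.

S1 (14U) → rack 1 (remaining 28U)
S2 (18U) → rack 1 (remaining 10U)
S3 (15U) → rack 2 (remaining 27U)
S4 (16U) → rack 2 (remaining 11U)
S5 (14U) → rack 3 (remaining 28U)
S6 (15U) → rack 3 (remaining 13U)
S7 (15U) → rack 4 (remaining 27U)
S8 (14U) → rack 4 (remaining 13U)
S9 (14U) → rack 5 (remaining 28U)
S10 (18U) → rack 5 (remaining 10U)
S11 (18U) → rack 6 (remaining 24U)
S12 (14U) → rack 6 (remaining 10U)
S13 (16U) → rack 7 (remaining 26U)
Final racks: [14,18] [15,16] [14,15] [15,14] [14,18] [18,14] [16].

7 racks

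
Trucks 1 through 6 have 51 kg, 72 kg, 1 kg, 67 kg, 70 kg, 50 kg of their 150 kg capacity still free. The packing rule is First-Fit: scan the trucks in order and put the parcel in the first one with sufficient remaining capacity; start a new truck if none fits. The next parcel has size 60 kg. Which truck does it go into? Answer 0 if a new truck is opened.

2

Trucks with room: truck 2 (72 kg), truck 4 (67 kg), truck 5 (70 kg).
The first with room is truck 2.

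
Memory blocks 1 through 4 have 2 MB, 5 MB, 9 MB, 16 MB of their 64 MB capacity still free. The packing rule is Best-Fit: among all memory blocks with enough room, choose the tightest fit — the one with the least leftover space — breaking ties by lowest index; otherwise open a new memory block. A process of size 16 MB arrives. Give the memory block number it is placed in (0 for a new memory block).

Memory blocks with room: memory block 4 (16 MB).
Tightest fit is memory block 4 with 16 MB free.

4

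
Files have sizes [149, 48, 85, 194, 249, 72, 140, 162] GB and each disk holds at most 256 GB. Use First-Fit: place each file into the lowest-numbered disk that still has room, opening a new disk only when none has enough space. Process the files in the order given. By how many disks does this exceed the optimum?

1

First-Fit: [149,48] [85,72] [194] [249] [140] [162] → 6 disks.
Total size 1099 GB; any packing needs at least ⌈1099/256⌉ = 5 disks.
An optimal packing achieves that bound: [249] [194,48] [162,85] [149,72] [140] → 5 disks.
Excess: 6 − 5 = 1.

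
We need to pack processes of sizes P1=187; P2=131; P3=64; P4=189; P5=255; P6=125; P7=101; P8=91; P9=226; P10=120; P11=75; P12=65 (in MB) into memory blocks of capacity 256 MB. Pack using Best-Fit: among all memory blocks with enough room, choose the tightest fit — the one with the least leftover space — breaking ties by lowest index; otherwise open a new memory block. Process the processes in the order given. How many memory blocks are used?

7 memory blocks

P1 (187 MB) → memory block 1 (remaining 69 MB)
P2 (131 MB) → memory block 2 (remaining 125 MB)
P3 (64 MB) → memory block 1 (remaining 5 MB)
P4 (189 MB) → memory block 3 (remaining 67 MB)
P5 (255 MB) → memory block 4 (remaining 1 MB)
P6 (125 MB) → memory block 2 (remaining 0 MB)
P7 (101 MB) → memory block 5 (remaining 155 MB)
P8 (91 MB) → memory block 5 (remaining 64 MB)
P9 (226 MB) → memory block 6 (remaining 30 MB)
P10 (120 MB) → memory block 7 (remaining 136 MB)
P11 (75 MB) → memory block 7 (remaining 61 MB)
P12 (65 MB) → memory block 3 (remaining 2 MB)
Final memory blocks: [187,64] [131,125] [189,65] [255] [101,91] [226] [120,75].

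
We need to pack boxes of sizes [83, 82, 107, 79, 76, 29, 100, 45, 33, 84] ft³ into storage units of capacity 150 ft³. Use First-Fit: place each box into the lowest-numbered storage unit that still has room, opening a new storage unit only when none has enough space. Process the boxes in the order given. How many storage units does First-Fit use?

Put 83 ft³ in storage unit 1; 67 ft³ remain.
Put 82 ft³ in storage unit 2; 68 ft³ remain.
Put 107 ft³ in storage unit 3; 43 ft³ remain.
Put 79 ft³ in storage unit 4; 71 ft³ remain.
Put 76 ft³ in storage unit 5; 74 ft³ remain.
Put 29 ft³ in storage unit 1; 38 ft³ remain.
Put 100 ft³ in storage unit 6; 50 ft³ remain.
Put 45 ft³ in storage unit 2; 23 ft³ remain.
Put 33 ft³ in storage unit 1; 5 ft³ remain.
Put 84 ft³ in storage unit 7; 66 ft³ remain.
Final storage units: [83,29,33] [82,45] [107] [79] [76] [100] [84].

7 storage units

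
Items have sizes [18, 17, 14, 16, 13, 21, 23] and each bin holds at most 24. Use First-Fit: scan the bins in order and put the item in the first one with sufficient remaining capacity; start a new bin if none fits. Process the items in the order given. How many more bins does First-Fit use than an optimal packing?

0

First-Fit: [18] [17] [14] [16] [13] [21] [23] → 7 bins.
7 items exceed 12 (half the capacity), and no two of those can share a bin, so at least 7 bins are needed.
So 7 is already optimal.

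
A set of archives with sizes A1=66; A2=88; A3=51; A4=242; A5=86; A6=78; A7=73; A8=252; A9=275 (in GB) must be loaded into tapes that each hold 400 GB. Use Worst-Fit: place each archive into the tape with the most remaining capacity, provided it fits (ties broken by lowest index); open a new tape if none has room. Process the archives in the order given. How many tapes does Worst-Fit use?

A1 (66 GB) → tape 1 (remaining 334 GB)
A2 (88 GB) → tape 1 (remaining 246 GB)
A3 (51 GB) → tape 1 (remaining 195 GB)
A4 (242 GB) → tape 2 (remaining 158 GB)
A5 (86 GB) → tape 1 (remaining 109 GB)
A6 (78 GB) → tape 2 (remaining 80 GB)
A7 (73 GB) → tape 1 (remaining 36 GB)
A8 (252 GB) → tape 3 (remaining 148 GB)
A9 (275 GB) → tape 4 (remaining 125 GB)
Final tapes: [66,88,51,86,73] [242,78] [252] [275].

4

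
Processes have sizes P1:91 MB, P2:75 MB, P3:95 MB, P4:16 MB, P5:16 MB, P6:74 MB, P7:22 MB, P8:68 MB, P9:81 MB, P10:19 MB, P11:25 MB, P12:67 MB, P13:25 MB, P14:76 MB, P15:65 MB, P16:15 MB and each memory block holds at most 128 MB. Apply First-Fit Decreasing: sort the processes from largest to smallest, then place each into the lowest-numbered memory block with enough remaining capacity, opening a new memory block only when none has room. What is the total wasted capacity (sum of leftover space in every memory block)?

Sorted descending: 95, 91, 81, 76, 75, 74, 68, 67, 65, 25, 25, 22, 19, 16, 16, 15.
Put 95 MB in memory block 1; 33 MB remain.
Put 91 MB in memory block 2; 37 MB remain.
Put 81 MB in memory block 3; 47 MB remain.
Put 76 MB in memory block 4; 52 MB remain.
Put 75 MB in memory block 5; 53 MB remain.
Put 74 MB in memory block 6; 54 MB remain.
Put 68 MB in memory block 7; 60 MB remain.
Put 67 MB in memory block 8; 61 MB remain.
Put 65 MB in memory block 9; 63 MB remain.
Put 25 MB in memory block 1; 8 MB remain.
Put 25 MB in memory block 2; 12 MB remain.
Put 22 MB in memory block 3; 25 MB remain.
Put 19 MB in memory block 3; 6 MB remain.
Put 16 MB in memory block 4; 36 MB remain.
Put 16 MB in memory block 4; 20 MB remain.
Put 15 MB in memory block 4; 5 MB remain.
9 memory blocks × 128 MB = 1152 MB; used 830 MB; unused 322 MB.

322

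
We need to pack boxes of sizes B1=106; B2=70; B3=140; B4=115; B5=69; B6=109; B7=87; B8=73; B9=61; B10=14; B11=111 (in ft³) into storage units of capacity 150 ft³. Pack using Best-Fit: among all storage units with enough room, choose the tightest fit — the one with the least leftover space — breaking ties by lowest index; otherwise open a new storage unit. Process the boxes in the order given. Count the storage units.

B1 (106 ft³) → storage unit 1 (remaining 44 ft³)
B2 (70 ft³) → storage unit 2 (remaining 80 ft³)
B3 (140 ft³) → storage unit 3 (remaining 10 ft³)
B4 (115 ft³) → storage unit 4 (remaining 35 ft³)
B5 (69 ft³) → storage unit 2 (remaining 11 ft³)
B6 (109 ft³) → storage unit 5 (remaining 41 ft³)
B7 (87 ft³) → storage unit 6 (remaining 63 ft³)
B8 (73 ft³) → storage unit 7 (remaining 77 ft³)
B9 (61 ft³) → storage unit 6 (remaining 2 ft³)
B10 (14 ft³) → storage unit 4 (remaining 21 ft³)
B11 (111 ft³) → storage unit 8 (remaining 39 ft³)
Final storage units: [106] [70,69] [140] [115,14] [109] [87,61] [73] [111].

8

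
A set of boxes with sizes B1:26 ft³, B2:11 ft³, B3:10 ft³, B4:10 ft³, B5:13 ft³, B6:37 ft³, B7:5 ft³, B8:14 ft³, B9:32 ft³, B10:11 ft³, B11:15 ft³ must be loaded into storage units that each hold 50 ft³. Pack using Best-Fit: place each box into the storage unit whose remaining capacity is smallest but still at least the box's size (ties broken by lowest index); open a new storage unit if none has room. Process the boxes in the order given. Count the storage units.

storage unit 1: place B1 (26 ft³), 24 ft³ left
storage unit 1: place B2 (11 ft³), 13 ft³ left
storage unit 1: place B3 (10 ft³), 3 ft³ left
storage unit 2: place B4 (10 ft³), 40 ft³ left
storage unit 2: place B5 (13 ft³), 27 ft³ left
storage unit 3: place B6 (37 ft³), 13 ft³ left
storage unit 3: place B7 (5 ft³), 8 ft³ left
storage unit 2: place B8 (14 ft³), 13 ft³ left
storage unit 4: place B9 (32 ft³), 18 ft³ left
storage unit 2: place B10 (11 ft³), 2 ft³ left
storage unit 4: place B11 (15 ft³), 3 ft³ left
Final storage units: [26,11,10] [10,13,14,11] [37,5] [32,15].

4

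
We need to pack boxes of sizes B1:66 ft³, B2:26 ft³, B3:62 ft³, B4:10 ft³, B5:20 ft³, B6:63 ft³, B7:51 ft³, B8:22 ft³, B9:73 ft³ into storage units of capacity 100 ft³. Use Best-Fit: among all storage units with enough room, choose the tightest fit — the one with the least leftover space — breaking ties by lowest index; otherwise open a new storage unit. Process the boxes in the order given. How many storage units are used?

B1 (66 ft³) → storage unit 1 (remaining 34 ft³)
B2 (26 ft³) → storage unit 1 (remaining 8 ft³)
B3 (62 ft³) → storage unit 2 (remaining 38 ft³)
B4 (10 ft³) → storage unit 2 (remaining 28 ft³)
B5 (20 ft³) → storage unit 2 (remaining 8 ft³)
B6 (63 ft³) → storage unit 3 (remaining 37 ft³)
B7 (51 ft³) → storage unit 4 (remaining 49 ft³)
B8 (22 ft³) → storage unit 3 (remaining 15 ft³)
B9 (73 ft³) → storage unit 5 (remaining 27 ft³)

5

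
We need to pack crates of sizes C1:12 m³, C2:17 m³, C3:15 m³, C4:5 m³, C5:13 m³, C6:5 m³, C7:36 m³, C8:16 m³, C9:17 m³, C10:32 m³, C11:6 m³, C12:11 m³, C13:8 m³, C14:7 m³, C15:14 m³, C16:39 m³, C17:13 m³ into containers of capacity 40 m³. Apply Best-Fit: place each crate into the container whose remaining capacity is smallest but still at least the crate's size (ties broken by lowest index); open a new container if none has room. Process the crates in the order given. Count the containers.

Put C1 (12 m³) in container 1; 28 m³ remain.
Put C2 (17 m³) in container 1; 11 m³ remain.
Put C3 (15 m³) in container 2; 25 m³ remain.
Put C4 (5 m³) in container 1; 6 m³ remain.
Put C5 (13 m³) in container 2; 12 m³ remain.
Put C6 (5 m³) in container 1; 1 m³ remain.
Put C7 (36 m³) in container 3; 4 m³ remain.
Put C8 (16 m³) in container 4; 24 m³ remain.
Put C9 (17 m³) in container 4; 7 m³ remain.
Put C10 (32 m³) in container 5; 8 m³ remain.
Put C11 (6 m³) in container 4; 1 m³ remain.
Put C12 (11 m³) in container 2; 1 m³ remain.
Put C13 (8 m³) in container 5; 0 m³ remain.
Put C14 (7 m³) in container 6; 33 m³ remain.
Put C15 (14 m³) in container 6; 19 m³ remain.
Put C16 (39 m³) in container 7; 1 m³ remain.
Put C17 (13 m³) in container 6; 6 m³ remain.
Final containers: [12,17,5,5] [15,13,11] [36] [16,17,6] [32,8] [7,14,13] [39].

7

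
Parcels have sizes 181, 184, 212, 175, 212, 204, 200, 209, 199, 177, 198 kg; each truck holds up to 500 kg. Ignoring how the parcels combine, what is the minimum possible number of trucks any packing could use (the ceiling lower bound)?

Total size = 181 + 184 + 212 + 175 + 212 + 204 + 200 + 209 + 199 + 177 + 198 = 2151 kg.
⌈2151 / 500⌉ = 5.

5 trucks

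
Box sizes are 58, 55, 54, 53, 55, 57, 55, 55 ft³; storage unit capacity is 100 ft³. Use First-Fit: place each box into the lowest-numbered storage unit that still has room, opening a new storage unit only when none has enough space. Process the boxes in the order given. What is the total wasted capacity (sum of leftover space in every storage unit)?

58 ft³ → storage unit 1 (remaining 42 ft³)
55 ft³ → storage unit 2 (remaining 45 ft³)
54 ft³ → storage unit 3 (remaining 46 ft³)
53 ft³ → storage unit 4 (remaining 47 ft³)
55 ft³ → storage unit 5 (remaining 45 ft³)
57 ft³ → storage unit 6 (remaining 43 ft³)
55 ft³ → storage unit 7 (remaining 45 ft³)
55 ft³ → storage unit 8 (remaining 45 ft³)
8 storage units × 100 ft³ = 800 ft³; used 442 ft³; unused 358 ft³.

358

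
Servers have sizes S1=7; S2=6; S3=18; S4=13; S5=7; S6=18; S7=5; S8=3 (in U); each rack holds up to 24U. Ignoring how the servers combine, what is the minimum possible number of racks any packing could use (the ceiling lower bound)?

Total size = 7 + 6 + 18 + 13 + 7 + 18 + 5 + 3 = 77U.
⌈77 / 24⌉ = 4.

4 racks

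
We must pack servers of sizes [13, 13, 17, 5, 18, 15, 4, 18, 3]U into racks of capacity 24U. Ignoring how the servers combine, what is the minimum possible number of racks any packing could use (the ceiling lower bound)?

Total size = 13 + 13 + 17 + 5 + 18 + 15 + 4 + 18 + 3 = 106U.
⌈106 / 24⌉ = 5.

5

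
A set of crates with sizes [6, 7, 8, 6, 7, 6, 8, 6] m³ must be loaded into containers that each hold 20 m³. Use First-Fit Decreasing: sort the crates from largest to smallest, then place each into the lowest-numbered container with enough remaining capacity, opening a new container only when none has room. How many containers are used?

3

Sorted descending: 8, 8, 7, 7, 6, 6, 6, 6.
8 m³ → container 1 (remaining 12 m³)
8 m³ → container 1 (remaining 4 m³)
7 m³ → container 2 (remaining 13 m³)
7 m³ → container 2 (remaining 6 m³)
6 m³ → container 2 (remaining 0 m³)
6 m³ → container 3 (remaining 14 m³)
6 m³ → container 3 (remaining 8 m³)
6 m³ → container 3 (remaining 2 m³)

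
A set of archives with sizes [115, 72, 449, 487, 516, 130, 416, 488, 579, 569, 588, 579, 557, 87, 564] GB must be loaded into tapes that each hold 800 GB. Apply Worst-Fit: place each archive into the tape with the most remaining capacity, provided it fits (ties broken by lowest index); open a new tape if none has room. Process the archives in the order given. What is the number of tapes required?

Put 115 GB in tape 1; 685 GB remain.
Put 72 GB in tape 1; 613 GB remain.
Put 449 GB in tape 1; 164 GB remain.
Put 487 GB in tape 2; 313 GB remain.
Put 516 GB in tape 3; 284 GB remain.
Put 130 GB in tape 2; 183 GB remain.
Put 416 GB in tape 4; 384 GB remain.
Put 488 GB in tape 5; 312 GB remain.
Put 579 GB in tape 6; 221 GB remain.
Put 569 GB in tape 7; 231 GB remain.
Put 588 GB in tape 8; 212 GB remain.
Put 579 GB in tape 9; 221 GB remain.
Put 557 GB in tape 10; 243 GB remain.
Put 87 GB in tape 4; 297 GB remain.
Put 564 GB in tape 11; 236 GB remain.

11 tapes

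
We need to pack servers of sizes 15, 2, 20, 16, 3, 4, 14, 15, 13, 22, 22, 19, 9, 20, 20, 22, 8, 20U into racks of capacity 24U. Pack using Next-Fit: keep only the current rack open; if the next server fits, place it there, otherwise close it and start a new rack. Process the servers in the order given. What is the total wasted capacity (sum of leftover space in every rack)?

15U → rack 1 (remaining 9U)
2U → rack 1 (remaining 7U)
20U → rack 2 (remaining 4U)
16U → rack 3 (remaining 8U)
3U → rack 3 (remaining 5U)
4U → rack 3 (remaining 1U)
14U → rack 4 (remaining 10U)
15U → rack 5 (remaining 9U)
13U → rack 6 (remaining 11U)
22U → rack 7 (remaining 2U)
22U → rack 8 (remaining 2U)
19U → rack 9 (remaining 5U)
9U → rack 10 (remaining 15U)
20U → rack 11 (remaining 4U)
20U → rack 12 (remaining 4U)
22U → rack 13 (remaining 2U)
8U → rack 14 (remaining 16U)
20U → rack 15 (remaining 4U)
15 racks × 24U = 360U; used 264U; unused 96U.

96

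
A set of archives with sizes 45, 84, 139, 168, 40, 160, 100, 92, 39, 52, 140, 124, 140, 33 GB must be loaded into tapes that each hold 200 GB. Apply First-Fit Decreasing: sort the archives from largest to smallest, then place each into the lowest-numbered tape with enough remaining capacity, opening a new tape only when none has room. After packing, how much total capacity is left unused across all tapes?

Sorted descending: 168, 160, 140, 140, 139, 124, 100, 92, 84, 52, 45, 40, 39, 33.
tape 1: place 168 GB, 32 GB left
tape 2: place 160 GB, 40 GB left
tape 3: place 140 GB, 60 GB left
tape 4: place 140 GB, 60 GB left
tape 5: place 139 GB, 61 GB left
tape 6: place 124 GB, 76 GB left
tape 7: place 100 GB, 100 GB left
tape 7: place 92 GB, 8 GB left
tape 8: place 84 GB, 116 GB left
tape 3: place 52 GB, 8 GB left
tape 4: place 45 GB, 15 GB left
tape 2: place 40 GB, 0 GB left
tape 5: place 39 GB, 22 GB left
tape 6: place 33 GB, 43 GB left
8 tapes × 200 GB = 1600 GB; used 1356 GB; unused 244 GB.

244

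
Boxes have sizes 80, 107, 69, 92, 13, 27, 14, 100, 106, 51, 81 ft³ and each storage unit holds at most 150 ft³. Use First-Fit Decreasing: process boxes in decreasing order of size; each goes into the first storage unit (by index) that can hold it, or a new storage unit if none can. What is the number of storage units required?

Sorted descending: 107, 106, 100, 92, 81, 80, 69, 51, 27, 14, 13.
107 ft³ → storage unit 1 (remaining 43 ft³)
106 ft³ → storage unit 2 (remaining 44 ft³)
100 ft³ → storage unit 3 (remaining 50 ft³)
92 ft³ → storage unit 4 (remaining 58 ft³)
81 ft³ → storage unit 5 (remaining 69 ft³)
80 ft³ → storage unit 6 (remaining 70 ft³)
69 ft³ → storage unit 5 (remaining 0 ft³)
51 ft³ → storage unit 4 (remaining 7 ft³)
27 ft³ → storage unit 1 (remaining 16 ft³)
14 ft³ → storage unit 1 (remaining 2 ft³)
13 ft³ → storage unit 2 (remaining 31 ft³)
Final storage units: [107,27,14] [106,13] [100] [92,51] [81,69] [80].

6 storage units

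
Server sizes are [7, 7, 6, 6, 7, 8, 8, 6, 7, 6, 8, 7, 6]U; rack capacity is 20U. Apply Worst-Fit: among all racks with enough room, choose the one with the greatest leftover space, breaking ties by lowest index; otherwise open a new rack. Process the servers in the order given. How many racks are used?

Put 7U in rack 1; 13U remain.
Put 7U in rack 1; 6U remain.
Put 6U in rack 1; 0U remain.
Put 6U in rack 2; 14U remain.
Put 7U in rack 2; 7U remain.
Put 8U in rack 3; 12U remain.
Put 8U in rack 3; 4U remain.
Put 6U in rack 2; 1U remain.
Put 7U in rack 4; 13U remain.
Put 6U in rack 4; 7U remain.
Put 8U in rack 5; 12U remain.
Put 7U in rack 5; 5U remain.
Put 6U in rack 4; 1U remain.
Final racks: [7,7,6] [6,7,6] [8,8] [7,6,6] [8,7].

5 racks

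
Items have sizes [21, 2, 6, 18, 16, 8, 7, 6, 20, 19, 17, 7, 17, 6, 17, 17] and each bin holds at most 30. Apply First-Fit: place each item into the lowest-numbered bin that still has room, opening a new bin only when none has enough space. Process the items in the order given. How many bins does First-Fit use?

bin 1: place 21, 9 left
bin 1: place 2, 7 left
bin 1: place 6, 1 left
bin 2: place 18, 12 left
bin 3: place 16, 14 left
bin 2: place 8, 4 left
bin 3: place 7, 7 left
bin 3: place 6, 1 left
bin 4: place 20, 10 left
bin 5: place 19, 11 left
bin 6: place 17, 13 left
bin 4: place 7, 3 left
bin 7: place 17, 13 left
bin 5: place 6, 5 left
bin 8: place 17, 13 left
bin 9: place 17, 13 left
Final bins: [21,2,6] [18,8] [16,7,6] [20,7] [19,6] [17] [17] [17] [17].

9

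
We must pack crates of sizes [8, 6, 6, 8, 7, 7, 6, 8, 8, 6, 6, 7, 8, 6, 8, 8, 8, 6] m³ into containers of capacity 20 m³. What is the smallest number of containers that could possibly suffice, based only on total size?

7

Total size = 8 + 6 + 6 + 8 + 7 + 7 + 6 + 8 + 8 + 6 + 6 + 7 + 8 + 6 + 8 + 8 + 8 + 6 = 127 m³.
⌈127 / 20⌉ = 7.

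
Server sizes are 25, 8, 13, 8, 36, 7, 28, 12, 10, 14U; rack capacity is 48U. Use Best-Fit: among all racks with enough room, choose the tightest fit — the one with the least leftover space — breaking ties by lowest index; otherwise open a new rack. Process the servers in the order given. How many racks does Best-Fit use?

4 racks

25U → rack 1 (remaining 23U)
8U → rack 1 (remaining 15U)
13U → rack 1 (remaining 2U)
8U → rack 2 (remaining 40U)
36U → rack 2 (remaining 4U)
7U → rack 3 (remaining 41U)
28U → rack 3 (remaining 13U)
12U → rack 3 (remaining 1U)
10U → rack 4 (remaining 38U)
14U → rack 4 (remaining 24U)
Final racks: [25,8,13] [8,36] [7,28,12] [10,14].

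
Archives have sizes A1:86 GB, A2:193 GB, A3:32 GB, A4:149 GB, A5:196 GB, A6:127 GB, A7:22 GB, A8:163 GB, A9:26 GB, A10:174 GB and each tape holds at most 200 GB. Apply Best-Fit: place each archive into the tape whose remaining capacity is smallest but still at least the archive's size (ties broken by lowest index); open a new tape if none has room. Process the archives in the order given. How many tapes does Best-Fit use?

A1 (86 GB) → tape 1 (remaining 114 GB)
A2 (193 GB) → tape 2 (remaining 7 GB)
A3 (32 GB) → tape 1 (remaining 82 GB)
A4 (149 GB) → tape 3 (remaining 51 GB)
A5 (196 GB) → tape 4 (remaining 4 GB)
A6 (127 GB) → tape 5 (remaining 73 GB)
A7 (22 GB) → tape 3 (remaining 29 GB)
A8 (163 GB) → tape 6 (remaining 37 GB)
A9 (26 GB) → tape 3 (remaining 3 GB)
A10 (174 GB) → tape 7 (remaining 26 GB)

7 tapes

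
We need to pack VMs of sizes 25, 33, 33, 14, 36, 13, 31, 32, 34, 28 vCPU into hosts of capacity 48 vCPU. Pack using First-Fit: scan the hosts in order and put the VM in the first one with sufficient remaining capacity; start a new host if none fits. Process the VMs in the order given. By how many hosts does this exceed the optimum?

0

First-Fit: [25,14] [33,13] [33] [36] [31] [32] [34] [28] → 8 hosts.
8 VMs exceed 24 vCPU (half the capacity), and no two of those can share a host, so at least 8 hosts are needed.
So 8 is already optimal.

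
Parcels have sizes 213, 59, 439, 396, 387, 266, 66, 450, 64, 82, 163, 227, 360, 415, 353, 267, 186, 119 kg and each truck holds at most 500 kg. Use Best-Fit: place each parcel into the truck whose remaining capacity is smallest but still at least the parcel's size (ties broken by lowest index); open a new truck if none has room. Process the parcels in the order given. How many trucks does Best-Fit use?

11

truck 1: place 213 kg, 287 kg left
truck 1: place 59 kg, 228 kg left
truck 2: place 439 kg, 61 kg left
truck 3: place 396 kg, 104 kg left
truck 4: place 387 kg, 113 kg left
truck 5: place 266 kg, 234 kg left
truck 3: place 66 kg, 38 kg left
truck 6: place 450 kg, 50 kg left
truck 4: place 64 kg, 49 kg left
truck 1: place 82 kg, 146 kg left
truck 5: place 163 kg, 71 kg left
truck 7: place 227 kg, 273 kg left
truck 8: place 360 kg, 140 kg left
truck 9: place 415 kg, 85 kg left
truck 10: place 353 kg, 147 kg left
truck 7: place 267 kg, 6 kg left
truck 11: place 186 kg, 314 kg left
truck 8: place 119 kg, 21 kg left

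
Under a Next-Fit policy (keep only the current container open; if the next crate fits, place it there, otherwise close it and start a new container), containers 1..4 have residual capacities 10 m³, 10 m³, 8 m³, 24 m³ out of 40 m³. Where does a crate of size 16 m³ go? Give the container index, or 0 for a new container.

4

Next-Fit only looks at container 4, which has 24 m³ free.
16 m³ fits there.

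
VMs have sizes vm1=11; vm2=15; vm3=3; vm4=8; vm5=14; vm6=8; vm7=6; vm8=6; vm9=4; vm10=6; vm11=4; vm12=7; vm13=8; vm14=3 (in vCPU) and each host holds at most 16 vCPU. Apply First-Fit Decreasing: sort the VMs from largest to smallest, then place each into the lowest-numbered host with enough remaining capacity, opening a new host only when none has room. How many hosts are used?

Sorted descending: 15, 14, 11, 8, 8, 8, 7, 6, 6, 6, 4, 4, 3, 3.
15 vCPU → host 1 (remaining 1 vCPU)
14 vCPU → host 2 (remaining 2 vCPU)
11 vCPU → host 3 (remaining 5 vCPU)
8 vCPU → host 4 (remaining 8 vCPU)
8 vCPU → host 4 (remaining 0 vCPU)
8 vCPU → host 5 (remaining 8 vCPU)
7 vCPU → host 5 (remaining 1 vCPU)
6 vCPU → host 6 (remaining 10 vCPU)
6 vCPU → host 6 (remaining 4 vCPU)
6 vCPU → host 7 (remaining 10 vCPU)
4 vCPU → host 3 (remaining 1 vCPU)
4 vCPU → host 6 (remaining 0 vCPU)
3 vCPU → host 7 (remaining 7 vCPU)
3 vCPU → host 7 (remaining 4 vCPU)

7 hosts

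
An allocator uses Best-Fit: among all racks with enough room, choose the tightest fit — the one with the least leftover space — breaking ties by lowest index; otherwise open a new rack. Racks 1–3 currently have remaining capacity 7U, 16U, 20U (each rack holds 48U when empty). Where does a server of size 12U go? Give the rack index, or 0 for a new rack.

Racks with room: rack 2 (16U), rack 3 (20U).
Tightest fit is rack 2 with 16U free.

2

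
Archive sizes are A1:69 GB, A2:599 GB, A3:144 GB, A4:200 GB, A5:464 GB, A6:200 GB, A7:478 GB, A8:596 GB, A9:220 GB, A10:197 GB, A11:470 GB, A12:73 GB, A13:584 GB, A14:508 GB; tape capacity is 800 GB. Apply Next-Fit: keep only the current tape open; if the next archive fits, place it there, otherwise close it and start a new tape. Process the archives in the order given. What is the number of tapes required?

9

tape 1: place A1 (69 GB), 731 GB left
tape 1: place A2 (599 GB), 132 GB left
tape 2: place A3 (144 GB), 656 GB left
tape 2: place A4 (200 GB), 456 GB left
tape 3: place A5 (464 GB), 336 GB left
tape 3: place A6 (200 GB), 136 GB left
tape 4: place A7 (478 GB), 322 GB left
tape 5: place A8 (596 GB), 204 GB left
tape 6: place A9 (220 GB), 580 GB left
tape 6: place A10 (197 GB), 383 GB left
tape 7: place A11 (470 GB), 330 GB left
tape 7: place A12 (73 GB), 257 GB left
tape 8: place A13 (584 GB), 216 GB left
tape 9: place A14 (508 GB), 292 GB left
Final tapes: [69,599] [144,200] [464,200] [478] [596] [220,197] [470,73] [584] [508].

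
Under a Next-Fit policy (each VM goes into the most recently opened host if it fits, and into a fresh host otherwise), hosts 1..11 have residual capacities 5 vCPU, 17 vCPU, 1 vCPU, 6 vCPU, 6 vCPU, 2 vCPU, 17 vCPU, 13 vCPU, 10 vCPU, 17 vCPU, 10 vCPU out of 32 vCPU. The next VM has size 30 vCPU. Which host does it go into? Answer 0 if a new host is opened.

0

Next-Fit only looks at host 11, which has 10 vCPU free.
30 vCPU does not fit, so a new host is opened.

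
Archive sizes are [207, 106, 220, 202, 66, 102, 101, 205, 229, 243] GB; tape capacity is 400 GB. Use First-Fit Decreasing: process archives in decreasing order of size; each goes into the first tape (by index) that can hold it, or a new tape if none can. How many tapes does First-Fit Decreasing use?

Sorted descending: 243, 229, 220, 207, 205, 202, 106, 102, 101, 66.
243 GB → tape 1 (remaining 157 GB)
229 GB → tape 2 (remaining 171 GB)
220 GB → tape 3 (remaining 180 GB)
207 GB → tape 4 (remaining 193 GB)
205 GB → tape 5 (remaining 195 GB)
202 GB → tape 6 (remaining 198 GB)
106 GB → tape 1 (remaining 51 GB)
102 GB → tape 2 (remaining 69 GB)
101 GB → tape 3 (remaining 79 GB)
66 GB → tape 2 (remaining 3 GB)

6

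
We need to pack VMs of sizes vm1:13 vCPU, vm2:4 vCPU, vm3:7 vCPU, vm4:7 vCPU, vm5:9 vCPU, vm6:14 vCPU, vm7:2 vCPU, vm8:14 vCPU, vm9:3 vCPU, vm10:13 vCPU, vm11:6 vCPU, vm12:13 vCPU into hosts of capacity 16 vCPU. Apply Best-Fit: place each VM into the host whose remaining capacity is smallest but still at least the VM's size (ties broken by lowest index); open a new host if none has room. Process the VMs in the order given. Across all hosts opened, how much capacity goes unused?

23

vm1 (13 vCPU) → host 1 (remaining 3 vCPU)
vm2 (4 vCPU) → host 2 (remaining 12 vCPU)
vm3 (7 vCPU) → host 2 (remaining 5 vCPU)
vm4 (7 vCPU) → host 3 (remaining 9 vCPU)
vm5 (9 vCPU) → host 3 (remaining 0 vCPU)
vm6 (14 vCPU) → host 4 (remaining 2 vCPU)
vm7 (2 vCPU) → host 4 (remaining 0 vCPU)
vm8 (14 vCPU) → host 5 (remaining 2 vCPU)
vm9 (3 vCPU) → host 1 (remaining 0 vCPU)
vm10 (13 vCPU) → host 6 (remaining 3 vCPU)
vm11 (6 vCPU) → host 7 (remaining 10 vCPU)
vm12 (13 vCPU) → host 8 (remaining 3 vCPU)
8 hosts × 16 vCPU = 128 vCPU; used 105 vCPU; unused 23 vCPU.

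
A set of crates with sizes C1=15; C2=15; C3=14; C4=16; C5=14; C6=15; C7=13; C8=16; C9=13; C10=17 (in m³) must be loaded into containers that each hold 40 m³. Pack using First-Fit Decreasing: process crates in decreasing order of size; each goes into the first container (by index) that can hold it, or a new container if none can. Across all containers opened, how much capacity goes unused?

Sorted descending: 17, 16, 16, 15, 15, 15, 14, 14, 13, 13.
Put 17 m³ in container 1; 23 m³ remain.
Put 16 m³ in container 1; 7 m³ remain.
Put 16 m³ in container 2; 24 m³ remain.
Put 15 m³ in container 2; 9 m³ remain.
Put 15 m³ in container 3; 25 m³ remain.
Put 15 m³ in container 3; 10 m³ remain.
Put 14 m³ in container 4; 26 m³ remain.
Put 14 m³ in container 4; 12 m³ remain.
Put 13 m³ in container 5; 27 m³ remain.
Put 13 m³ in container 5; 14 m³ remain.
5 containers × 40 m³ = 200 m³; used 148 m³; unused 52 m³.

52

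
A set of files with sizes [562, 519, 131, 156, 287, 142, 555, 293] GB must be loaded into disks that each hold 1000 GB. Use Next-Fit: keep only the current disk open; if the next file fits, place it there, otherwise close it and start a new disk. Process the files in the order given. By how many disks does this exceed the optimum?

Next-Fit: [562] [519,131,156] [287,142,555] [293] → 4 disks.
Total size 2645 GB; any packing needs at least ⌈2645/1000⌉ = 3 disks.
An optimal packing achieves that bound: [562,293,142] [555,287,156] [519,131] → 3 disks.
Excess: 4 − 3 = 1.

1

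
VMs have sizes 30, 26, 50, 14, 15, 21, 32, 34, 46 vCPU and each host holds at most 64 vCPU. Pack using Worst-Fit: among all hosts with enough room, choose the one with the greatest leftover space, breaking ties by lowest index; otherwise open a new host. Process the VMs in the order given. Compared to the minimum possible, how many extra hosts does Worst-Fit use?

Worst-Fit: [30,26] [50,14] [15,21] [32] [34] [46] → 6 hosts.
Total size 268 vCPU; any packing needs at least ⌈268/64⌉ = 5 hosts.
An optimal packing achieves that bound: [50,14] [46,15] [34,30] [32,26] [21] → 5 hosts.
Excess: 6 − 5 = 1.

1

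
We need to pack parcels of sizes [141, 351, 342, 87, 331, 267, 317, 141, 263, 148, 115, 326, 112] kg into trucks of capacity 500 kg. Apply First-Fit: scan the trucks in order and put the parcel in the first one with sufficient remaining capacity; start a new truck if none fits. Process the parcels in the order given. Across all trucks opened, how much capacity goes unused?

141 kg → truck 1 (remaining 359 kg)
351 kg → truck 1 (remaining 8 kg)
342 kg → truck 2 (remaining 158 kg)
87 kg → truck 2 (remaining 71 kg)
331 kg → truck 3 (remaining 169 kg)
267 kg → truck 4 (remaining 233 kg)
317 kg → truck 5 (remaining 183 kg)
141 kg → truck 3 (remaining 28 kg)
263 kg → truck 6 (remaining 237 kg)
148 kg → truck 4 (remaining 85 kg)
115 kg → truck 5 (remaining 68 kg)
326 kg → truck 7 (remaining 174 kg)
112 kg → truck 6 (remaining 125 kg)
7 trucks × 500 kg = 3500 kg; used 2941 kg; unused 559 kg.

559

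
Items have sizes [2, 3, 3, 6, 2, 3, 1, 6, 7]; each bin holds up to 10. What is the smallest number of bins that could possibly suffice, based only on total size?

Total size = 2 + 3 + 3 + 6 + 2 + 3 + 1 + 6 + 7 = 33.
⌈33 / 10⌉ = 4.

4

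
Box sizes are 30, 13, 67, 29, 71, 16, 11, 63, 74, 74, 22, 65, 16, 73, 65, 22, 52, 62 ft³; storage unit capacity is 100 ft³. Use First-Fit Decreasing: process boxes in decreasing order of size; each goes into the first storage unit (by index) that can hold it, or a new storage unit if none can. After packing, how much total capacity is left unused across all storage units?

Sorted descending: 74, 74, 73, 71, 67, 65, 65, 63, 62, 52, 30, 29, 22, 22, 16, 16, 13, 11.
Put 74 ft³ in storage unit 1; 26 ft³ remain.
Put 74 ft³ in storage unit 2; 26 ft³ remain.
Put 73 ft³ in storage unit 3; 27 ft³ remain.
Put 71 ft³ in storage unit 4; 29 ft³ remain.
Put 67 ft³ in storage unit 5; 33 ft³ remain.
Put 65 ft³ in storage unit 6; 35 ft³ remain.
Put 65 ft³ in storage unit 7; 35 ft³ remain.
Put 63 ft³ in storage unit 8; 37 ft³ remain.
Put 62 ft³ in storage unit 9; 38 ft³ remain.
Put 52 ft³ in storage unit 10; 48 ft³ remain.
Put 30 ft³ in storage unit 5; 3 ft³ remain.
Put 29 ft³ in storage unit 4; 0 ft³ remain.
Put 22 ft³ in storage unit 1; 4 ft³ remain.
Put 22 ft³ in storage unit 2; 4 ft³ remain.
Put 16 ft³ in storage unit 3; 11 ft³ remain.
Put 16 ft³ in storage unit 6; 19 ft³ remain.
Put 13 ft³ in storage unit 6; 6 ft³ remain.
Put 11 ft³ in storage unit 3; 0 ft³ remain.
10 storage units × 100 ft³ = 1000 ft³; used 825 ft³; unused 175 ft³.

175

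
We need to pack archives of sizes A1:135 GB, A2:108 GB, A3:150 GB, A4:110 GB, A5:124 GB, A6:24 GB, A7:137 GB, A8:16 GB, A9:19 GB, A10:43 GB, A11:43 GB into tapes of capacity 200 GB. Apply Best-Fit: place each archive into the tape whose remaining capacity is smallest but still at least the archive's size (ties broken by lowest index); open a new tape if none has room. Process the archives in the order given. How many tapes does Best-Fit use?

A1 (135 GB) → tape 1 (remaining 65 GB)
A2 (108 GB) → tape 2 (remaining 92 GB)
A3 (150 GB) → tape 3 (remaining 50 GB)
A4 (110 GB) → tape 4 (remaining 90 GB)
A5 (124 GB) → tape 5 (remaining 76 GB)
A6 (24 GB) → tape 3 (remaining 26 GB)
A7 (137 GB) → tape 6 (remaining 63 GB)
A8 (16 GB) → tape 3 (remaining 10 GB)
A9 (19 GB) → tape 6 (remaining 44 GB)
A10 (43 GB) → tape 6 (remaining 1 GB)
A11 (43 GB) → tape 1 (remaining 22 GB)
Final tapes: [135,43] [108] [150,24,16] [110] [124] [137,19,43].

6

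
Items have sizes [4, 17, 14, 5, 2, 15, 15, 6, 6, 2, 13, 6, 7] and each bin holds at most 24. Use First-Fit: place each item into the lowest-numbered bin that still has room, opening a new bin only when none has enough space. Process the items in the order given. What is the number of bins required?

6

bin 1: place 4, 20 left
bin 1: place 17, 3 left
bin 2: place 14, 10 left
bin 2: place 5, 5 left
bin 1: place 2, 1 left
bin 3: place 15, 9 left
bin 4: place 15, 9 left
bin 3: place 6, 3 left
bin 4: place 6, 3 left
bin 2: place 2, 3 left
bin 5: place 13, 11 left
bin 5: place 6, 5 left
bin 6: place 7, 17 left
Final bins: [4,17,2] [14,5,2] [15,6] [15,6] [13,6] [7].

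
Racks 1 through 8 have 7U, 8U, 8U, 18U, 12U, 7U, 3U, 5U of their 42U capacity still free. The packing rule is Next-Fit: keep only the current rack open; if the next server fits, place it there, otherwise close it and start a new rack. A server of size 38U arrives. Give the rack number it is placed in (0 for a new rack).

Next-Fit only looks at rack 8, which has 5U free.
38U does not fit, so a new rack is opened.

0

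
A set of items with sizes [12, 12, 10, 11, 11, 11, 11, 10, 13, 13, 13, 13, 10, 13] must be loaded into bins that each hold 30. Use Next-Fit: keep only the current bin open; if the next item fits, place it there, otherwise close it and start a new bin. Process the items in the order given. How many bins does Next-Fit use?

7

12 → bin 1 (remaining 18)
12 → bin 1 (remaining 6)
10 → bin 2 (remaining 20)
11 → bin 2 (remaining 9)
11 → bin 3 (remaining 19)
11 → bin 3 (remaining 8)
11 → bin 4 (remaining 19)
10 → bin 4 (remaining 9)
13 → bin 5 (remaining 17)
13 → bin 5 (remaining 4)
13 → bin 6 (remaining 17)
13 → bin 6 (remaining 4)
10 → bin 7 (remaining 20)
13 → bin 7 (remaining 7)
Final bins: [12,12] [10,11] [11,11] [11,10] [13,13] [13,13] [10,13].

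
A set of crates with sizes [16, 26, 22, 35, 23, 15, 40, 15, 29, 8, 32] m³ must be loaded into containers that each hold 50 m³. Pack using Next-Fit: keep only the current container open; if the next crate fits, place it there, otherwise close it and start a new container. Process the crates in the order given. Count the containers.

7

Put 16 m³ in container 1; 34 m³ remain.
Put 26 m³ in container 1; 8 m³ remain.
Put 22 m³ in container 2; 28 m³ remain.
Put 35 m³ in container 3; 15 m³ remain.
Put 23 m³ in container 4; 27 m³ remain.
Put 15 m³ in container 4; 12 m³ remain.
Put 40 m³ in container 5; 10 m³ remain.
Put 15 m³ in container 6; 35 m³ remain.
Put 29 m³ in container 6; 6 m³ remain.
Put 8 m³ in container 7; 42 m³ remain.
Put 32 m³ in container 7; 10 m³ remain.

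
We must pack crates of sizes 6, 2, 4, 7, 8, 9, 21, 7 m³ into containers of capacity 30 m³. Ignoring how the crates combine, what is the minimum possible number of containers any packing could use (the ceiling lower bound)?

Total size = 6 + 2 + 4 + 7 + 8 + 9 + 21 + 7 = 64 m³.
⌈64 / 30⌉ = 3.

3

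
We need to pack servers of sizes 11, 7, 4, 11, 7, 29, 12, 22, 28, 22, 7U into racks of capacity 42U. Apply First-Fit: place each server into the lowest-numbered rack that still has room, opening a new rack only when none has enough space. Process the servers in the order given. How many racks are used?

5 racks

Put 11U in rack 1; 31U remain.
Put 7U in rack 1; 24U remain.
Put 4U in rack 1; 20U remain.
Put 11U in rack 1; 9U remain.
Put 7U in rack 1; 2U remain.
Put 29U in rack 2; 13U remain.
Put 12U in rack 2; 1U remain.
Put 22U in rack 3; 20U remain.
Put 28U in rack 4; 14U remain.
Put 22U in rack 5; 20U remain.
Put 7U in rack 3; 13U remain.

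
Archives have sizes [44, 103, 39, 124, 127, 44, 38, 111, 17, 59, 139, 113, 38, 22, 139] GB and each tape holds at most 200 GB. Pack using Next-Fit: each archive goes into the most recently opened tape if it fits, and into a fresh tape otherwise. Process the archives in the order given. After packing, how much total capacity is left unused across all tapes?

243

tape 1: place 44 GB, 156 GB left
tape 1: place 103 GB, 53 GB left
tape 1: place 39 GB, 14 GB left
tape 2: place 124 GB, 76 GB left
tape 3: place 127 GB, 73 GB left
tape 3: place 44 GB, 29 GB left
tape 4: place 38 GB, 162 GB left
tape 4: place 111 GB, 51 GB left
tape 4: place 17 GB, 34 GB left
tape 5: place 59 GB, 141 GB left
tape 5: place 139 GB, 2 GB left
tape 6: place 113 GB, 87 GB left
tape 6: place 38 GB, 49 GB left
tape 6: place 22 GB, 27 GB left
tape 7: place 139 GB, 61 GB left
7 tapes × 200 GB = 1400 GB; used 1157 GB; unused 243 GB.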